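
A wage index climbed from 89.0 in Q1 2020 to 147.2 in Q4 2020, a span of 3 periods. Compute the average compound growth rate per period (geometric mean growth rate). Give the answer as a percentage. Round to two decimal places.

Growth factor = (147.2/89.0)^(1/3) = (1.653933)^(1/3) = 1.182604
Growth rate = 1.182604 − 1 = 0.182604 = 18.2604%

18.26%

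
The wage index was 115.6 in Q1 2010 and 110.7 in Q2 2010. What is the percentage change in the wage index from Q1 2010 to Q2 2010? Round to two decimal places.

-4.24%

Change = (110.7 − 115.6) / 115.6 × 100
       = -4.9 / 115.6 × 100 = -4.2388%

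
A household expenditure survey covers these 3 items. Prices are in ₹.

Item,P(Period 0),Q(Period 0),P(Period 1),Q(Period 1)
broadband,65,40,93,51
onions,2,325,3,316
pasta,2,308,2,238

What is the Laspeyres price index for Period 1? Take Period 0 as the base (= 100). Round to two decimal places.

Laspeyres price index uses base-period quantities as weights.
ΣP(Period 1)·Q(Period 0) = 93×40 + 3×325 + 2×308 = 3720 + 975 + 616 = 5311
ΣP(Period 0)·Q(Period 0) = 65×40 + 2×325 + 2×308 = 2600 + 650 + 616 = 3866
Index = 5311 / 3866 × 100 = 137.3771

137.38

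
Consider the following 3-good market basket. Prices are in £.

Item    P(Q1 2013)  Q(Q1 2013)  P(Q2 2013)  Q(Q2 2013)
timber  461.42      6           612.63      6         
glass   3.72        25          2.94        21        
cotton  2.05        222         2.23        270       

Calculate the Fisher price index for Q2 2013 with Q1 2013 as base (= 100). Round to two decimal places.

127.80

Laspeyres component (base-period weights):
ΣP(Q2 2013)Q(Q1 2013) = 612.63×6 + 2.94×25 + 2.23×222 = 3675.78 + 73.5 + 495.06 = 4244.34
ΣP(Q1 2013)Q(Q1 2013) = 461.42×6 + 3.72×25 + 2.05×222 = 2768.52 + 93 + 455.1 = 3316.62
L = 4244.34 / 3316.62 × 100 = 127.9719
Paasche component (current-period weights):
ΣP(Q2 2013)Q(Q2 2013) = 612.63×6 + 2.94×21 + 2.23×270 = 3675.78 + 61.74 + 602.1 = 4339.62
ΣP(Q1 2013)Q(Q2 2013) = 461.42×6 + 3.72×21 + 2.05×270 = 2768.52 + 78.12 + 553.5 = 3400.14
P = 4339.62 / 3400.14 × 100 = 127.6306
Fisher = √(L × P) = √(127.9719 × 127.6306) = 127.8011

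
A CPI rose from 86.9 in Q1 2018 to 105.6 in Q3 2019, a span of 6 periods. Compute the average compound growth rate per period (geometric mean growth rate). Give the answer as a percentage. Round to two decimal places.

3.30%

Growth factor = (105.6/86.9)^(1/6) = (1.215190)^(1/6) = 1.033017
Growth rate = 1.033017 − 1 = 0.033017 = 3.3017%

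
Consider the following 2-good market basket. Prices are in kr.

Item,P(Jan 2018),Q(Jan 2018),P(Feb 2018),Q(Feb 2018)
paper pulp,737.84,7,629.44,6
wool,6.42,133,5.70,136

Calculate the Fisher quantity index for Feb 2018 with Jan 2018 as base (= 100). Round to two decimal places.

Laspeyres component (base-period weights):
ΣP(Jan 2018)Q(Feb 2018) = 737.84×6 + 6.42×136 = 4427.04 + 873.12 = 5300.16
ΣP(Jan 2018)Q(Jan 2018) = 737.84×7 + 6.42×133 = 5164.88 + 853.86 = 6018.74
L = 5300.16 / 6018.74 × 100 = 88.0610
Paasche component (current-period weights):
ΣP(Feb 2018)Q(Feb 2018) = 629.44×6 + 5.70×136 = 3776.64 + 775.2 = 4551.84
ΣP(Feb 2018)Q(Jan 2018) = 629.44×7 + 5.70×133 = 4406.08 + 758.1 = 5164.18
P = 4551.84 / 5164.18 × 100 = 88.1426
Fisher = √(L × P) = √(88.0610 × 88.1426) = 88.1017

88.10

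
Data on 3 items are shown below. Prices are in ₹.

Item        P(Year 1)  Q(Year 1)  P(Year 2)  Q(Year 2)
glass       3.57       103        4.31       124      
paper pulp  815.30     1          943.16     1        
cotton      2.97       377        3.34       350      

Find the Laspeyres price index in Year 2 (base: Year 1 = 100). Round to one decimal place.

114.9

Laspeyres price index uses base-period quantities as weights.
ΣP(Year 2)·Q(Year 1) = 4.31×103 + 943.16×1 + 3.34×377 = 443.93 + 943.16 + 1259.18 = 2646.27
ΣP(Year 1)·Q(Year 1) = 3.57×103 + 815.30×1 + 2.97×377 = 367.71 + 815.3 + 1119.69 = 2302.7
Index = 2646.27 / 2302.7 × 100 = 114.9203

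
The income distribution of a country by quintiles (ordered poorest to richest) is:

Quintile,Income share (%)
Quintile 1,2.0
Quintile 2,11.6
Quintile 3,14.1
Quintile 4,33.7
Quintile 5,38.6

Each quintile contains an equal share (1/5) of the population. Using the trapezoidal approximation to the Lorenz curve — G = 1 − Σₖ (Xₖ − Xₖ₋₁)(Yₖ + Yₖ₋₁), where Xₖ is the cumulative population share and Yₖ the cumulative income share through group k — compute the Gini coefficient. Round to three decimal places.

0.381

Cumulative income shares Yₖ: 0.0200, 0.1360, 0.2770, 0.6140, 1.0000
Σ (Xₖ−Xₖ₋₁)(Yₖ+Yₖ₋₁) = (1/5)(0.0200+0.0000) + (1/5)(0.1360+0.0200) + (1/5)(0.2770+0.1360) + (1/5)(0.6140+0.2770) + (1/5)(1.0000+0.6140)
  = 0.0040 + 0.0312 + 0.0826 + 0.1782 + 0.3228 = 0.6188
G = 1 − 0.6188 = 0.3812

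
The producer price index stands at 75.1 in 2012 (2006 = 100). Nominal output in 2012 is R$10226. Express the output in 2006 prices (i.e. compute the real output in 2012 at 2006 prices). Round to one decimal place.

Real = Nominal ÷ (Index/100) = 10226 ÷ (75.1/100)
     = 10226 ÷ 0.751 = 13616.5113

13616.5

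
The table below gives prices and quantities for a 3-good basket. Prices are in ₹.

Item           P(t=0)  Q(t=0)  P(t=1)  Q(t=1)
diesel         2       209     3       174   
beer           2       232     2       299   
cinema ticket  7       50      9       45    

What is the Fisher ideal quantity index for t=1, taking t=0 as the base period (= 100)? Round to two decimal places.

Laspeyres component (base-period weights):
ΣP(t=0)Q(t=1) = 2×174 + 2×299 + 7×45 = 348 + 598 + 315 = 1261
ΣP(t=0)Q(t=0) = 2×209 + 2×232 + 7×50 = 418 + 464 + 350 = 1232
L = 1261 / 1232 × 100 = 102.3539
Paasche component (current-period weights):
ΣP(t=1)Q(t=1) = 3×174 + 2×299 + 9×45 = 522 + 598 + 405 = 1525
ΣP(t=1)Q(t=0) = 3×209 + 2×232 + 9×50 = 627 + 464 + 450 = 1541
P = 1525 / 1541 × 100 = 98.9617
Fisher = √(L × P) = √(102.3539 × 98.9617) = 100.6435

100.64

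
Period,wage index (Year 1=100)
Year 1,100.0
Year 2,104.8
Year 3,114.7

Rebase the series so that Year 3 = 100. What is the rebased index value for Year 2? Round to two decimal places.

Rebased(Year 2) = 104.8 / 114.7 × 100 = 91.3688

91.37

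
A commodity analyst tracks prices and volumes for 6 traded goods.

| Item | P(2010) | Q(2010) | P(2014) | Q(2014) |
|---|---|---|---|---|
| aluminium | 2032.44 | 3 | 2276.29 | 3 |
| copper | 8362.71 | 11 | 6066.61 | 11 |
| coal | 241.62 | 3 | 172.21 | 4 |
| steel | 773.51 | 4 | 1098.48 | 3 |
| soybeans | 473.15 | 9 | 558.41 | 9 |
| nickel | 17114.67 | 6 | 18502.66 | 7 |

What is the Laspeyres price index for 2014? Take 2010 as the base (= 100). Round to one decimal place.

93.1

Laspeyres price index uses base-period quantities as weights.
ΣP(2014)·Q(2010) = 2276.29×3 + 6066.61×11 + 172.21×3 + 1098.48×4 + 558.41×9 + 18502.66×6 = 6828.87 + 66732.71 + 516.63 + 4393.92 + 5025.69 + 111015.96 = 194513.78
ΣP(2010)·Q(2010) = 2032.44×3 + 8362.71×11 + 241.62×3 + 773.51×4 + 473.15×9 + 17114.67×6 = 6097.32 + 91989.81 + 724.86 + 3094.04 + 4258.35 + 102688.02 = 208852.4
Index = 194513.78 / 208852.4 × 100 = 93.1346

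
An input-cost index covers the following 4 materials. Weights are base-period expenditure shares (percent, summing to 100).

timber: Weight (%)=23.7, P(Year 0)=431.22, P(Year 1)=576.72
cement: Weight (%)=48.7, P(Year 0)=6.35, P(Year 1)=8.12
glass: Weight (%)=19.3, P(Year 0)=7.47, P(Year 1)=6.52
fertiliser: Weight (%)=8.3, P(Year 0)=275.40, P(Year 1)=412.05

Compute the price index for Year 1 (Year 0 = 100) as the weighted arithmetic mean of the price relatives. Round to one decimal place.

timber: 23.7 × (576.72/431.22) = 23.7 × 1.337415 = 31.6967
cement: 48.7 × (8.12/6.35) = 48.7 × 1.278740 = 62.2746
glass: 19.3 × (6.52/7.47) = 19.3 × 0.872825 = 16.8455
fertiliser: 8.3 × (412.05/275.40) = 8.3 × 1.496187 = 12.4184
Index = Σ wᵢ·(p₁ᵢ/p₀ᵢ) = 31.6967 + 62.2746 + 16.8455 + 12.4184 = 123.2352

123.2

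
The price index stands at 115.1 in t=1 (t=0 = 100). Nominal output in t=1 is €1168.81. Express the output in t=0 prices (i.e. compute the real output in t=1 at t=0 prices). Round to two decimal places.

Real = Nominal ÷ (Index/100) = 1168.81 ÷ (115.1/100)
     = 1168.81 ÷ 1.151 = 1015.4735

1015.47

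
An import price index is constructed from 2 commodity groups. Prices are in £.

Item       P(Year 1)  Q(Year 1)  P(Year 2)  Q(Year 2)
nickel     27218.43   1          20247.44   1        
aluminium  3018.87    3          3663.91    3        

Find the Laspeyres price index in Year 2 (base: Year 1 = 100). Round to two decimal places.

Laspeyres price index uses base-period quantities as weights.
ΣP(Year 2)·Q(Year 1) = 20247.44×1 + 3663.91×3 = 20247.44 + 10991.73 = 31239.17
ΣP(Year 1)·Q(Year 1) = 27218.43×1 + 3018.87×3 = 27218.43 + 9056.61 = 36275.04
Index = 31239.17 / 36275.04 × 100 = 86.1175

86.12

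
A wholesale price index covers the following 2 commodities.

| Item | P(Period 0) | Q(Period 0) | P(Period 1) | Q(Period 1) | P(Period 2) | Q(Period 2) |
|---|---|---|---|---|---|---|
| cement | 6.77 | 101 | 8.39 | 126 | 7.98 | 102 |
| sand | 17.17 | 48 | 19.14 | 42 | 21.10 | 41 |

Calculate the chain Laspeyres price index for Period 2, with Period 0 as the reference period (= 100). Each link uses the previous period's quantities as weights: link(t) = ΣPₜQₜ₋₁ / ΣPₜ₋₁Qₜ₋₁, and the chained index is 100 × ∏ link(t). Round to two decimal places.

Link Period 0→Period 1:
ΣP(Period 1)Q(Period 0) = 8.39×101 + 19.14×48 = 847.39 + 918.72 = 1766.11
ΣP(Period 0)Q(Period 0) = 6.77×101 + 17.17×48 = 683.77 + 824.16 = 1507.93
link = 1766.11/1507.93 = 1.171215
Link Period 1→Period 2:
ΣP(Period 2)Q(Period 1) = 7.98×126 + 21.10×42 = 1005.48 + 886.2 = 1891.68
ΣP(Period 1)Q(Period 1) = 8.39×126 + 19.14×42 = 1057.14 + 803.88 = 1861.02
link = 1891.68/1861.02 = 1.016475
Chained index = 100 × 1.171215 × 1.016475 = 119.0510

119.05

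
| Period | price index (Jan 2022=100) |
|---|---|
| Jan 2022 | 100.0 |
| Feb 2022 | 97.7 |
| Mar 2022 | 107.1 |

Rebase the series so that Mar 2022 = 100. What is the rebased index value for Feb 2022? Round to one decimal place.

91.2

Rebased(Feb 2022) = 97.7 / 107.1 × 100 = 91.2232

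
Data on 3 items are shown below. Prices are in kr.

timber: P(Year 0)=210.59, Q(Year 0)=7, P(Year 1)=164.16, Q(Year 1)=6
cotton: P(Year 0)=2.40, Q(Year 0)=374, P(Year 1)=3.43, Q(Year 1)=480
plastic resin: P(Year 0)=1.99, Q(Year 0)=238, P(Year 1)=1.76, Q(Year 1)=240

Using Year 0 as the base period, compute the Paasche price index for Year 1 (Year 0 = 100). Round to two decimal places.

Paasche price index uses current-period quantities as weights.
ΣP(Year 1)·Q(Year 1) = 164.16×6 + 3.43×480 + 1.76×240 = 984.96 + 1646.4 + 422.4 = 3053.76
ΣP(Year 0)·Q(Year 1) = 210.59×6 + 2.40×480 + 1.99×240 = 1263.54 + 1152 + 477.6 = 2893.14
Index = 3053.76 / 2893.14 × 100 = 105.5518

105.55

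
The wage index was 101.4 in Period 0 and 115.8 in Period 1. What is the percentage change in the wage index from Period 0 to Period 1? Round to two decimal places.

14.20%

Change = (115.8 − 101.4) / 101.4 × 100
       = 14.4 / 101.4 × 100 = 14.2012%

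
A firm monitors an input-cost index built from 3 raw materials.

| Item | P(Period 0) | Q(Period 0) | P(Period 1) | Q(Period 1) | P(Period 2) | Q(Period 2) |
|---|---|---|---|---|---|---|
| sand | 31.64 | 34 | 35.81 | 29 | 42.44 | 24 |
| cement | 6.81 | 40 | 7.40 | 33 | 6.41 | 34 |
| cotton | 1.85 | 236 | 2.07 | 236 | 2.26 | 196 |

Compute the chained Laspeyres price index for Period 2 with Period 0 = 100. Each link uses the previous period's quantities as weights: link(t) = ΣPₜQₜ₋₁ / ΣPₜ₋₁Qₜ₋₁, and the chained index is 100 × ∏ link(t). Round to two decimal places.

125.12

Link Period 0→Period 1:
ΣP(Period 1)Q(Period 0) = 35.81×34 + 7.40×40 + 2.07×236 = 1217.54 + 296 + 488.52 = 2002.06
ΣP(Period 0)Q(Period 0) = 31.64×34 + 6.81×40 + 1.85×236 = 1075.76 + 272.4 + 436.6 = 1784.76
link = 2002.06/1784.76 = 1.121753
Link Period 1→Period 2:
ΣP(Period 2)Q(Period 1) = 42.44×29 + 6.41×33 + 2.26×236 = 1230.76 + 211.53 + 533.36 = 1975.65
ΣP(Period 1)Q(Period 1) = 35.81×29 + 7.40×33 + 2.07×236 = 1038.49 + 244.2 + 488.52 = 1771.21
link = 1975.65/1771.21 = 1.115424
Chained index = 100 × 1.121753 × 1.115424 = 125.1230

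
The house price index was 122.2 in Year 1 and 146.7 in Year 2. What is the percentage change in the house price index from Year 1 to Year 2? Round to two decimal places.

Change = (146.7 − 122.2) / 122.2 × 100
       = 24.5 / 122.2 × 100 = 20.0491%

20.05%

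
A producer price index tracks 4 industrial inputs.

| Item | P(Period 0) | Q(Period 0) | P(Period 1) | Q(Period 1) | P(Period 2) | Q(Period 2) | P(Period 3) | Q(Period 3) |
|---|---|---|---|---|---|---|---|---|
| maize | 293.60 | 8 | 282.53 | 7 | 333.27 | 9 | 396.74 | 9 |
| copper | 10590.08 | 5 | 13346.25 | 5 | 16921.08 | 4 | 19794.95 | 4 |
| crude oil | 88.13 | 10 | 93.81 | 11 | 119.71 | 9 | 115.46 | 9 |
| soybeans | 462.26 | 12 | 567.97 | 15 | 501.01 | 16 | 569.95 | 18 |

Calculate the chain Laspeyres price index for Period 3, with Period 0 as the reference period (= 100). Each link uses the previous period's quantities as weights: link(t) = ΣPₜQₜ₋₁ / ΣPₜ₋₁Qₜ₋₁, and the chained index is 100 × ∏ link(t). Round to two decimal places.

Link Period 0→Period 1:
ΣP(Period 1)Q(Period 0) = 282.53×8 + 13346.25×5 + 93.81×10 + 567.97×12 = 2260.24 + 66731.25 + 938.1 + 6815.64 = 76745.23
ΣP(Period 0)Q(Period 0) = 293.60×8 + 10590.08×5 + 88.13×10 + 462.26×12 = 2348.8 + 52950.4 + 881.3 + 5547.12 = 61727.62
link = 76745.23/61727.62 = 1.243288
Link Period 1→Period 2:
ΣP(Period 2)Q(Period 1) = 333.27×7 + 16921.08×5 + 119.71×11 + 501.01×15 = 2332.89 + 84605.4 + 1316.81 + 7515.15 = 95770.25
ΣP(Period 1)Q(Period 1) = 282.53×7 + 13346.25×5 + 93.81×11 + 567.97×15 = 1977.71 + 66731.25 + 1031.91 + 8519.55 = 78260.42
link = 95770.25/78260.42 = 1.223738
Link Period 2→Period 3:
ΣP(Period 3)Q(Period 2) = 396.74×9 + 19794.95×4 + 115.46×9 + 569.95×16 = 3570.66 + 79179.8 + 1039.14 + 9119.2 = 92908.8
ΣP(Period 2)Q(Period 2) = 333.27×9 + 16921.08×4 + 119.71×9 + 501.01×16 = 2999.43 + 67684.32 + 1077.39 + 8016.16 = 79777.3
link = 92908.8/79777.3 = 1.164602
Chained index = 100 × 1.243288 × 1.223738 × 1.164602 = 177.1894

177.19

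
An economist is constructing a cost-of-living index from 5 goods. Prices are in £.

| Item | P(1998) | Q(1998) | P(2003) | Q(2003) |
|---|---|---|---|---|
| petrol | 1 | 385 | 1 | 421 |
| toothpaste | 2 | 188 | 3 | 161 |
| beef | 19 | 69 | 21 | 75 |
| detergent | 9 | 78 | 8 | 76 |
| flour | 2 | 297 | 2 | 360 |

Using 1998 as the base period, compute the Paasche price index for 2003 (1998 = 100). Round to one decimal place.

106.6

Paasche price index uses current-period quantities as weights.
ΣP(2003)·Q(2003) = 1×421 + 3×161 + 21×75 + 8×76 + 2×360 = 421 + 483 + 1575 + 608 + 720 = 3807
ΣP(1998)·Q(2003) = 1×421 + 2×161 + 19×75 + 9×76 + 2×360 = 421 + 322 + 1425 + 684 + 720 = 3572
Index = 3807 / 3572 × 100 = 106.5789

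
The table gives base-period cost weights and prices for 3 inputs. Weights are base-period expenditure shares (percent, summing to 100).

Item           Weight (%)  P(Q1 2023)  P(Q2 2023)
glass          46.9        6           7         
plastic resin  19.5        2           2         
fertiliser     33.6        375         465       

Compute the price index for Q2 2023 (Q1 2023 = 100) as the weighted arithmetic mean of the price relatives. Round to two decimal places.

glass: 46.9 × (7/6) = 46.9 × 1.166667 = 54.7167
plastic resin: 19.5 × (2/2) = 19.5 × 1.000000 = 19.5000
fertiliser: 33.6 × (465/375) = 33.6 × 1.240000 = 41.6640
Index = Σ wᵢ·(p₁ᵢ/p₀ᵢ) = 54.7167 + 19.5000 + 41.6640 = 115.8807

115.88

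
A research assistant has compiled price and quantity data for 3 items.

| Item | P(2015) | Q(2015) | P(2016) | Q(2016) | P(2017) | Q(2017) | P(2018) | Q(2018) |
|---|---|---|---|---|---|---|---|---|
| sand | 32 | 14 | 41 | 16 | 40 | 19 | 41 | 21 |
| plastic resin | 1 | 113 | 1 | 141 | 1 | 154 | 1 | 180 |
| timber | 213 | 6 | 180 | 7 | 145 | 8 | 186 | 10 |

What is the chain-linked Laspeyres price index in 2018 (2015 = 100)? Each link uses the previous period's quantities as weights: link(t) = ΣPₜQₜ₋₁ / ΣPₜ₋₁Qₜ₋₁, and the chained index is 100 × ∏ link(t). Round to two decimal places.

Link 2015→2016:
ΣP(2016)Q(2015) = 41×14 + 1×113 + 180×6 = 574 + 113 + 1080 = 1767
ΣP(2015)Q(2015) = 32×14 + 1×113 + 213×6 = 448 + 113 + 1278 = 1839
link = 1767/1839 = 0.960848
Link 2016→2017:
ΣP(2017)Q(2016) = 40×16 + 1×141 + 145×7 = 640 + 141 + 1015 = 1796
ΣP(2016)Q(2016) = 41×16 + 1×141 + 180×7 = 656 + 141 + 1260 = 2057
link = 1796/2057 = 0.873116
Link 2017→2018:
ΣP(2018)Q(2017) = 41×19 + 1×154 + 186×8 = 779 + 154 + 1488 = 2421
ΣP(2017)Q(2017) = 40×19 + 1×154 + 145×8 = 760 + 154 + 1160 = 2074
link = 2421/2074 = 1.167310
Chained index = 100 × 0.960848 × 0.873116 × 1.167310 = 97.9294

97.93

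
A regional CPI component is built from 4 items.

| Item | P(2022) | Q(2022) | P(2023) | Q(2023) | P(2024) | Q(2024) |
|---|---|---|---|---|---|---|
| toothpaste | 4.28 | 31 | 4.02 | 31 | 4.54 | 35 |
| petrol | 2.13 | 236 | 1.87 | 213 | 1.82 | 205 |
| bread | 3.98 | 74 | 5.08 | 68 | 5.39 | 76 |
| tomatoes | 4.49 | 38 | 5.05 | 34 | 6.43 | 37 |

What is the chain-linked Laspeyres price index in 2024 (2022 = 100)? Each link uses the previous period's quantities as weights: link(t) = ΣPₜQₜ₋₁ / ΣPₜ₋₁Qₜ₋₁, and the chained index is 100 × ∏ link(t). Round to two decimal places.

110.30

Link 2022→2023:
ΣP(2023)Q(2022) = 4.02×31 + 1.87×236 + 5.08×74 + 5.05×38 = 124.62 + 441.32 + 375.92 + 191.9 = 1133.76
ΣP(2022)Q(2022) = 4.28×31 + 2.13×236 + 3.98×74 + 4.49×38 = 132.68 + 502.68 + 294.52 + 170.62 = 1100.5
link = 1133.76/1100.5 = 1.030223
Link 2023→2024:
ΣP(2024)Q(2023) = 4.54×31 + 1.82×213 + 5.39×68 + 6.43×34 = 140.74 + 387.66 + 366.52 + 218.62 = 1113.54
ΣP(2023)Q(2023) = 4.02×31 + 1.87×213 + 5.08×68 + 5.05×34 = 124.62 + 398.31 + 345.44 + 171.7 = 1040.07
link = 1113.54/1040.07 = 1.070639
Chained index = 100 × 1.030223 × 1.070639 = 110.2997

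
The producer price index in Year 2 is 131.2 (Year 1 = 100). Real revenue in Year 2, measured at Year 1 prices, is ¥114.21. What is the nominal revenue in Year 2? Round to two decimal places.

149.84

Nominal = Real × (Index/100) = 114.21 × (131.2/100)
        = 114.21 × 1.312 = 149.8435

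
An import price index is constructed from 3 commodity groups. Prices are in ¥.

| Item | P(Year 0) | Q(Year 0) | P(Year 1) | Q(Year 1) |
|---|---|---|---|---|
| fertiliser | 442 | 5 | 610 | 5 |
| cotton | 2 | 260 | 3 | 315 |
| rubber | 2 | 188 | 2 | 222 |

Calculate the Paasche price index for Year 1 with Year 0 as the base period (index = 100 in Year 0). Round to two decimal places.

Paasche price index uses current-period quantities as weights.
ΣP(Year 1)·Q(Year 1) = 610×5 + 3×315 + 2×222 = 3050 + 945 + 444 = 4439
ΣP(Year 0)·Q(Year 1) = 442×5 + 2×315 + 2×222 = 2210 + 630 + 444 = 3284
Index = 4439 / 3284 × 100 = 135.1705

135.17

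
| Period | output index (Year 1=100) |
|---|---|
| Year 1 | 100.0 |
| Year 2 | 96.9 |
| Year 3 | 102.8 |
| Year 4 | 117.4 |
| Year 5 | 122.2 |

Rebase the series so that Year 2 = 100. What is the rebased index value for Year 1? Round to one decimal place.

Rebased(Year 1) = 100.0 / 96.9 × 100 = 103.1992

103.2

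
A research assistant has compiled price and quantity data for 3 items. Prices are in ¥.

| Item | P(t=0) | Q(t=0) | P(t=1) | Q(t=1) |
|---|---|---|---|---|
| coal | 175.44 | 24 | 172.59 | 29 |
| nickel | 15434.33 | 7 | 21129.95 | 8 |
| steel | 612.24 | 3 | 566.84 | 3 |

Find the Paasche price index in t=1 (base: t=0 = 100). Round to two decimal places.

134.77

Paasche price index uses current-period quantities as weights.
ΣP(t=1)·Q(t=1) = 172.59×29 + 21129.95×8 + 566.84×3 = 5005.11 + 169039.6 + 1700.52 = 175745.23
ΣP(t=0)·Q(t=1) = 175.44×29 + 15434.33×8 + 612.24×3 = 5087.76 + 123474.64 + 1836.72 = 130399.12
Index = 175745.23 / 130399.12 × 100 = 134.7749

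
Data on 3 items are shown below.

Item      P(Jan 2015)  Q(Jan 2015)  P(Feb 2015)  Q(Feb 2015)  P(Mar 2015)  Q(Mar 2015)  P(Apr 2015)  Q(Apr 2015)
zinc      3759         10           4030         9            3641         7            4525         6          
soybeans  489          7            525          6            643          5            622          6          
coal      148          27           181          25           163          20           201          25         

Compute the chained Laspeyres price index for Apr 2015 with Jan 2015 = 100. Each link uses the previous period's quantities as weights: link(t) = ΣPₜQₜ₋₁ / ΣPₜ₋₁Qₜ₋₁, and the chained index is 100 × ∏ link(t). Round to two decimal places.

122.08

Link Jan 2015→Feb 2015:
ΣP(Feb 2015)Q(Jan 2015) = 4030×10 + 525×7 + 181×27 = 40300 + 3675 + 4887 = 48862
ΣP(Jan 2015)Q(Jan 2015) = 3759×10 + 489×7 + 148×27 = 37590 + 3423 + 3996 = 45009
link = 48862/45009 = 1.085605
Link Feb 2015→Mar 2015:
ΣP(Mar 2015)Q(Feb 2015) = 3641×9 + 643×6 + 163×25 = 32769 + 3858 + 4075 = 40702
ΣP(Feb 2015)Q(Feb 2015) = 4030×9 + 525×6 + 181×25 = 36270 + 3150 + 4525 = 43945
link = 40702/43945 = 0.926203
Link Mar 2015→Apr 2015:
ΣP(Apr 2015)Q(Mar 2015) = 4525×7 + 622×5 + 201×20 = 31675 + 3110 + 4020 = 38805
ΣP(Mar 2015)Q(Mar 2015) = 3641×7 + 643×5 + 163×20 = 25487 + 3215 + 3260 = 31962
link = 38805/31962 = 1.214098
Chained index = 100 × 1.085605 × 0.926203 × 1.214098 = 122.0765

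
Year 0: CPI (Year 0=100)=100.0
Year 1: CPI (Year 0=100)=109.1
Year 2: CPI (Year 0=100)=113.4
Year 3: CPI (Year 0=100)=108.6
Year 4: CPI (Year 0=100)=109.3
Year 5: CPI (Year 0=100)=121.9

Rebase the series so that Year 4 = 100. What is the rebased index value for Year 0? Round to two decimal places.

91.49

Rebased(Year 0) = 100.0 / 109.3 × 100 = 91.4913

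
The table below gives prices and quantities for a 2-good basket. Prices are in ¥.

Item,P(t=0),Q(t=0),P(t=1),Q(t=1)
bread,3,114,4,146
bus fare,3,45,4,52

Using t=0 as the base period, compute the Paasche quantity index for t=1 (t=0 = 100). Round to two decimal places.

124.53

Paasche quantity index uses current-period prices as weights.
ΣP(t=1)·Q(t=1) = 4×146 + 4×52 = 584 + 208 = 792
ΣP(t=1)·Q(t=0) = 4×114 + 4×45 = 456 + 180 = 636
Index = 792 / 636 × 100 = 124.5283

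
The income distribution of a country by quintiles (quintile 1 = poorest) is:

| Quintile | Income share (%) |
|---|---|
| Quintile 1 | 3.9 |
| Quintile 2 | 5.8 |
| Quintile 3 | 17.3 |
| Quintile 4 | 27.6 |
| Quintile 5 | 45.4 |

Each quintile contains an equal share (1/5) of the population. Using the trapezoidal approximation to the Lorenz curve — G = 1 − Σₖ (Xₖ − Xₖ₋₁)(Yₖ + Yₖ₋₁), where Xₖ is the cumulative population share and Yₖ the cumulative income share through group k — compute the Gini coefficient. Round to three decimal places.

0.419

Cumulative income shares Yₖ: 0.0390, 0.0970, 0.2700, 0.5460, 1.0000
Σ (Xₖ−Xₖ₋₁)(Yₖ+Yₖ₋₁) = (1/5)(0.0390+0.0000) + (1/5)(0.0970+0.0390) + (1/5)(0.2700+0.0970) + (1/5)(0.5460+0.2700) + (1/5)(1.0000+0.5460)
  = 0.0078 + 0.0272 + 0.0734 + 0.1632 + 0.3092 = 0.5808
G = 1 − 0.5808 = 0.4192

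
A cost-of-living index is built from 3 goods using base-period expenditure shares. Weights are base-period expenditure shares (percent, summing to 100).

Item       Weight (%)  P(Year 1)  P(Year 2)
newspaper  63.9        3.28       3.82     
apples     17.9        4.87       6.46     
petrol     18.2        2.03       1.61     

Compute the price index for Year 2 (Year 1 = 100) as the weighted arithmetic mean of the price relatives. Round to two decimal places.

112.60

newspaper: 63.9 × (3.82/3.28) = 63.9 × 1.164634 = 74.4201
apples: 17.9 × (6.46/4.87) = 17.9 × 1.326489 = 23.7441
petrol: 18.2 × (1.61/2.03) = 18.2 × 0.793103 = 14.4345
Index = Σ wᵢ·(p₁ᵢ/p₀ᵢ) = 74.4201 + 23.7441 + 14.4345 = 112.5988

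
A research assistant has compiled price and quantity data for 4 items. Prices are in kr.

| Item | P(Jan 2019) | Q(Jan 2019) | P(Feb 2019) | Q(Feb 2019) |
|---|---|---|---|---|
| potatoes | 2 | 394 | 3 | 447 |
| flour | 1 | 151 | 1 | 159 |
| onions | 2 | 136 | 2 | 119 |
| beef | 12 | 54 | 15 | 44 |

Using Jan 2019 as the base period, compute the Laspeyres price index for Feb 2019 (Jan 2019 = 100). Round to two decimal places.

129.91

Laspeyres price index uses base-period quantities as weights.
ΣP(Feb 2019)·Q(Jan 2019) = 3×394 + 1×151 + 2×136 + 15×54 = 1182 + 151 + 272 + 810 = 2415
ΣP(Jan 2019)·Q(Jan 2019) = 2×394 + 1×151 + 2×136 + 12×54 = 788 + 151 + 272 + 648 = 1859
Index = 2415 / 1859 × 100 = 129.9086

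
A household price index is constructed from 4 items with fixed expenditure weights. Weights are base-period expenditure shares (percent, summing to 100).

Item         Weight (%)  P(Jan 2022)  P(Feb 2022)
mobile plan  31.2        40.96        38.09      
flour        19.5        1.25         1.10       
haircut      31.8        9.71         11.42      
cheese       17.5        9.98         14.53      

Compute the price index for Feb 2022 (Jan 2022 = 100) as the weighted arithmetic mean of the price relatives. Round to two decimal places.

109.05

mobile plan: 31.2 × (38.09/40.96) = 31.2 × 0.929932 = 29.0139
flour: 19.5 × (1.10/1.25) = 19.5 × 0.880000 = 17.1600
haircut: 31.8 × (11.42/9.71) = 31.8 × 1.176107 = 37.4002
cheese: 17.5 × (14.53/9.98) = 17.5 × 1.455912 = 25.4785
Index = Σ wᵢ·(p₁ᵢ/p₀ᵢ) = 29.0139 + 17.1600 + 37.4002 + 25.4785 = 109.0525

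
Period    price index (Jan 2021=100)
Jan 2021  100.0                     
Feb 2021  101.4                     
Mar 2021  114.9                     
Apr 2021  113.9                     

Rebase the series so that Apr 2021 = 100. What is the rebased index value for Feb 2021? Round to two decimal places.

Rebased(Feb 2021) = 101.4 / 113.9 × 100 = 89.0255

89.03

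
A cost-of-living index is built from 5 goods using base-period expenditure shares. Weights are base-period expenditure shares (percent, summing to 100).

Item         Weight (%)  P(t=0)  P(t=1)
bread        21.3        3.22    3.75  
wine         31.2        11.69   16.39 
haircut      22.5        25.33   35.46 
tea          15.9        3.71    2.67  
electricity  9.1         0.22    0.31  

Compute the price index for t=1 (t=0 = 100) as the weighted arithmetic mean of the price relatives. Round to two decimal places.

bread: 21.3 × (3.75/3.22) = 21.3 × 1.164596 = 24.8059
wine: 31.2 × (16.39/11.69) = 31.2 × 1.402053 = 43.7441
haircut: 22.5 × (35.46/25.33) = 22.5 × 1.399921 = 31.4982
tea: 15.9 × (2.67/3.71) = 15.9 × 0.719677 = 11.4429
electricity: 9.1 × (0.31/0.22) = 9.1 × 1.409091 = 12.8227
Index = Σ wᵢ·(p₁ᵢ/p₀ᵢ) = 24.8059 + 43.7441 + 31.4982 + 11.4429 + 12.8227 = 124.3138

124.31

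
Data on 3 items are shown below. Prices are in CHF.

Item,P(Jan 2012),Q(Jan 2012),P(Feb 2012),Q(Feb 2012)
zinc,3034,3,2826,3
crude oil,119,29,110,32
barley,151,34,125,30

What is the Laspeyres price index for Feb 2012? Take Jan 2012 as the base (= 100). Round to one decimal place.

90.0

Laspeyres price index uses base-period quantities as weights.
ΣP(Feb 2012)·Q(Jan 2012) = 2826×3 + 110×29 + 125×34 = 8478 + 3190 + 4250 = 15918
ΣP(Jan 2012)·Q(Jan 2012) = 3034×3 + 119×29 + 151×34 = 9102 + 3451 + 5134 = 17687
Index = 15918 / 17687 × 100 = 89.9983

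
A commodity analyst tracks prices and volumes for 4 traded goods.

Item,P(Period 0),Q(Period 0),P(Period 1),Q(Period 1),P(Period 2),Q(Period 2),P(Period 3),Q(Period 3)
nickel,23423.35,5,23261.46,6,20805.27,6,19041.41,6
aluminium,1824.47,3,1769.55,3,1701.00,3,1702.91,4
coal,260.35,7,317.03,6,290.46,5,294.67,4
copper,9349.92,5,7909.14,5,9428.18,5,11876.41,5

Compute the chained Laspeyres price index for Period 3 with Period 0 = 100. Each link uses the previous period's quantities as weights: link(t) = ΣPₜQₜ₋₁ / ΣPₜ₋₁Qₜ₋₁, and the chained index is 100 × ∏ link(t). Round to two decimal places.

92.47

Link Period 0→Period 1:
ΣP(Period 1)Q(Period 0) = 23261.46×5 + 1769.55×3 + 317.03×7 + 7909.14×5 = 116307.3 + 5308.65 + 2219.21 + 39545.7 = 163380.86
ΣP(Period 0)Q(Period 0) = 23423.35×5 + 1824.47×3 + 260.35×7 + 9349.92×5 = 117116.75 + 5473.41 + 1822.45 + 46749.6 = 171162.21
link = 163380.86/171162.21 = 0.954538
Link Period 1→Period 2:
ΣP(Period 2)Q(Period 1) = 20805.27×6 + 1701.00×3 + 290.46×6 + 9428.18×5 = 124831.62 + 5103 + 1742.76 + 47140.9 = 178818.28
ΣP(Period 1)Q(Period 1) = 23261.46×6 + 1769.55×3 + 317.03×6 + 7909.14×5 = 139568.76 + 5308.65 + 1902.18 + 39545.7 = 186325.29
link = 178818.28/186325.29 = 0.959710
Link Period 2→Period 3:
ΣP(Period 3)Q(Period 2) = 19041.41×6 + 1702.91×3 + 294.67×5 + 11876.41×5 = 114248.46 + 5108.73 + 1473.35 + 59382.05 = 180212.59
ΣP(Period 2)Q(Period 2) = 20805.27×6 + 1701.00×3 + 290.46×5 + 9428.18×5 = 124831.62 + 5103 + 1452.3 + 47140.9 = 178527.82
link = 180212.59/178527.82 = 1.009437
Chained index = 100 × 0.954538 × 0.959710 × 1.009437 = 92.4725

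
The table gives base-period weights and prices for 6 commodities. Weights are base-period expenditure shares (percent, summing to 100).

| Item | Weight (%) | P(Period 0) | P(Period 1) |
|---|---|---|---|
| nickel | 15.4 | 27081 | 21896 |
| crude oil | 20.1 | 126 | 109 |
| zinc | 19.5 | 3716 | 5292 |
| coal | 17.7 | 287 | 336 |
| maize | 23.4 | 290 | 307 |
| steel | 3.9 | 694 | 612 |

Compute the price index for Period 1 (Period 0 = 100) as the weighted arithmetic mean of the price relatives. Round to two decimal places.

106.54

nickel: 15.4 × (21896/27081) = 15.4 × 0.808537 = 12.4515
crude oil: 20.1 × (109/126) = 20.1 × 0.865079 = 17.3881
zinc: 19.5 × (5292/3716) = 19.5 × 1.424112 = 27.7702
coal: 17.7 × (336/287) = 17.7 × 1.170732 = 20.7220
maize: 23.4 × (307/290) = 23.4 × 1.058621 = 24.7717
steel: 3.9 × (612/694) = 3.9 × 0.881844 = 3.4392
Index = Σ wᵢ·(p₁ᵢ/p₀ᵢ) = 12.4515 + 17.3881 + 27.7702 + 20.7220 + 24.7717 + 3.4392 = 106.5426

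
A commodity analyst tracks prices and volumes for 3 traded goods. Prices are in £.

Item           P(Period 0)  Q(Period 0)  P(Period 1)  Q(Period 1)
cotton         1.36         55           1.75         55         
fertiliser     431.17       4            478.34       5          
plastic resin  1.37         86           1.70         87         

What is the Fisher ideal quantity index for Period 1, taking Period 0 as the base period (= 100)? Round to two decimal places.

122.41

Laspeyres component (base-period weights):
ΣP(Period 0)Q(Period 1) = 1.36×55 + 431.17×5 + 1.37×87 = 74.8 + 2155.85 + 119.19 = 2349.84
ΣP(Period 0)Q(Period 0) = 1.36×55 + 431.17×4 + 1.37×86 = 74.8 + 1724.68 + 117.82 = 1917.3
L = 2349.84 / 1917.3 × 100 = 122.5598
Paasche component (current-period weights):
ΣP(Period 1)Q(Period 1) = 1.75×55 + 478.34×5 + 1.70×87 = 96.25 + 2391.7 + 147.9 = 2635.85
ΣP(Period 1)Q(Period 0) = 1.75×55 + 478.34×4 + 1.70×86 = 96.25 + 1913.36 + 146.2 = 2155.81
P = 2635.85 / 2155.81 × 100 = 122.2673
Fisher = √(L × P) = √(122.5598 × 122.2673) = 122.4135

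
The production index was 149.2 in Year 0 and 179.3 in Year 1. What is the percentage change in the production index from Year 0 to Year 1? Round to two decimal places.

20.17%

Change = (179.3 − 149.2) / 149.2 × 100
       = 30.1 / 149.2 × 100 = 20.1743%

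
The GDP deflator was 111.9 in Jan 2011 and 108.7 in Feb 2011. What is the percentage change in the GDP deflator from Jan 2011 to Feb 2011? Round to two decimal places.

Change = (108.7 − 111.9) / 111.9 × 100
       = -3.2 / 111.9 × 100 = -2.8597%

-2.86%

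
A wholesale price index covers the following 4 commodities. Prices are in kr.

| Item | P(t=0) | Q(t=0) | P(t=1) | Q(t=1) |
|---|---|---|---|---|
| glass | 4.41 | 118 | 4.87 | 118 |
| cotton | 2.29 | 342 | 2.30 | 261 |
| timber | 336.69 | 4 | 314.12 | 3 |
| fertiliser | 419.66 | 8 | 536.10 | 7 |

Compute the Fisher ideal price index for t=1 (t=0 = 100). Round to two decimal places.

115.42

Laspeyres component (base-period weights):
ΣP(t=1)Q(t=0) = 4.87×118 + 2.30×342 + 314.12×4 + 536.10×8 = 574.66 + 786.6 + 1256.48 + 4288.8 = 6906.54
ΣP(t=0)Q(t=0) = 4.41×118 + 2.29×342 + 336.69×4 + 419.66×8 = 520.38 + 783.18 + 1346.76 + 3357.28 = 6007.6
L = 6906.54 / 6007.6 × 100 = 114.9634
Paasche component (current-period weights):
ΣP(t=1)Q(t=1) = 4.87×118 + 2.30×261 + 314.12×3 + 536.10×7 = 574.66 + 600.3 + 942.36 + 3752.7 = 5870.02
ΣP(t=0)Q(t=1) = 4.41×118 + 2.29×261 + 336.69×3 + 419.66×7 = 520.38 + 597.69 + 1010.07 + 2937.62 = 5065.76
P = 5870.02 / 5065.76 × 100 = 115.8764
Fisher = √(L × P) = √(114.9634 × 115.8764) = 115.4190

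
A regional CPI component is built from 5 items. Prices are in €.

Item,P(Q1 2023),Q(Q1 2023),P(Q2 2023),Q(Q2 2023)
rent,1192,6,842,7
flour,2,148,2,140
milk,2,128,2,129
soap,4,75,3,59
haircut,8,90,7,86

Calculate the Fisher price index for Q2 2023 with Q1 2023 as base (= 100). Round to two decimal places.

Laspeyres component (base-period weights):
ΣP(Q2 2023)Q(Q1 2023) = 842×6 + 2×148 + 2×128 + 3×75 + 7×90 = 5052 + 296 + 256 + 225 + 630 = 6459
ΣP(Q1 2023)Q(Q1 2023) = 1192×6 + 2×148 + 2×128 + 4×75 + 8×90 = 7152 + 296 + 256 + 300 + 720 = 8724
L = 6459 / 8724 × 100 = 74.0371
Paasche component (current-period weights):
ΣP(Q2 2023)Q(Q2 2023) = 842×7 + 2×140 + 2×129 + 3×59 + 7×86 = 5894 + 280 + 258 + 177 + 602 = 7211
ΣP(Q1 2023)Q(Q2 2023) = 1192×7 + 2×140 + 2×129 + 4×59 + 8×86 = 8344 + 280 + 258 + 236 + 688 = 9806
P = 7211 / 9806 × 100 = 73.5366
Fisher = √(L × P) = √(74.0371 × 73.5366) = 73.7865

73.79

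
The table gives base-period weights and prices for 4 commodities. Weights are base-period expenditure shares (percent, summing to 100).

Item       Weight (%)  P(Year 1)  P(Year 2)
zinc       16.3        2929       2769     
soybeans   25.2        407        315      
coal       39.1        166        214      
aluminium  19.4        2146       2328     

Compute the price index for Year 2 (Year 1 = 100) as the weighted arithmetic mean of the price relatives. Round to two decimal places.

zinc: 16.3 × (2769/2929) = 16.3 × 0.945374 = 15.4096
soybeans: 25.2 × (315/407) = 25.2 × 0.773956 = 19.5037
coal: 39.1 × (214/166) = 39.1 × 1.289157 = 50.4060
aluminium: 19.4 × (2328/2146) = 19.4 × 1.084809 = 21.0453
Index = Σ wᵢ·(p₁ᵢ/p₀ᵢ) = 15.4096 + 19.5037 + 50.4060 + 21.0453 = 106.3646

106.36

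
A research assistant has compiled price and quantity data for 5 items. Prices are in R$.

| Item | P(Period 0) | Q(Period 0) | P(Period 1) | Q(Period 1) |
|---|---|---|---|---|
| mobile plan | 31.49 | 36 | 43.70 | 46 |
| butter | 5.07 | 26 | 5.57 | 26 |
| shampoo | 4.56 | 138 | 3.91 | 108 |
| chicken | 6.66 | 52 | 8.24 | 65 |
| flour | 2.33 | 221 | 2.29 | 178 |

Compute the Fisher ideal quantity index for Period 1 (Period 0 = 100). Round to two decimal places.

108.11

Laspeyres component (base-period weights):
ΣP(Period 0)Q(Period 1) = 31.49×46 + 5.07×26 + 4.56×108 + 6.66×65 + 2.33×178 = 1448.54 + 131.82 + 492.48 + 432.9 + 414.74 = 2920.48
ΣP(Period 0)Q(Period 0) = 31.49×36 + 5.07×26 + 4.56×138 + 6.66×52 + 2.33×221 = 1133.64 + 131.82 + 629.28 + 346.32 + 514.93 = 2755.99
L = 2920.48 / 2755.99 × 100 = 105.9685
Paasche component (current-period weights):
ΣP(Period 1)Q(Period 1) = 43.70×46 + 5.57×26 + 3.91×108 + 8.24×65 + 2.29×178 = 2010.2 + 144.82 + 422.28 + 535.6 + 407.62 = 3520.52
ΣP(Period 1)Q(Period 0) = 43.70×36 + 5.57×26 + 3.91×138 + 8.24×52 + 2.29×221 = 1573.2 + 144.82 + 539.58 + 428.48 + 506.09 = 3192.17
P = 3520.52 / 3192.17 × 100 = 110.2861
Fisher = √(L × P) = √(105.9685 × 110.2861) = 108.1057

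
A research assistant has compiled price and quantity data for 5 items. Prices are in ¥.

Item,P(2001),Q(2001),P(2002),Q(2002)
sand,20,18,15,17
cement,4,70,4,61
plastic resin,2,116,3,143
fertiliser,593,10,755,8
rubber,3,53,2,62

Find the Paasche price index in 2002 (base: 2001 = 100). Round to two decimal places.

Paasche price index uses current-period quantities as weights.
ΣP(2002)·Q(2002) = 15×17 + 4×61 + 3×143 + 755×8 + 2×62 = 255 + 244 + 429 + 6040 + 124 = 7092
ΣP(2001)·Q(2002) = 20×17 + 4×61 + 2×143 + 593×8 + 3×62 = 340 + 244 + 286 + 4744 + 186 = 5800
Index = 7092 / 5800 × 100 = 122.2759

122.28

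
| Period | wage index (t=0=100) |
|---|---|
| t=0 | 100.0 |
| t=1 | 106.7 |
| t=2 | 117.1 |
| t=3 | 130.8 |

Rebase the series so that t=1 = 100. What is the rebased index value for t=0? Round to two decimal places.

Rebased(t=0) = 100.0 / 106.7 × 100 = 93.7207

93.72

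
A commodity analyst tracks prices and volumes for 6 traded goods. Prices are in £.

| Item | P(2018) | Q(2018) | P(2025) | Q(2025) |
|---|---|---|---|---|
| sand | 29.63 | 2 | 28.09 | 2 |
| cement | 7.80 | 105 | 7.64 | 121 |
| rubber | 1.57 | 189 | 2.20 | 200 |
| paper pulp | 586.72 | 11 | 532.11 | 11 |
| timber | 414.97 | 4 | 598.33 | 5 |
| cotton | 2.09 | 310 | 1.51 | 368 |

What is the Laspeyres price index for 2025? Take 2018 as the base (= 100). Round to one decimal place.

Laspeyres price index uses base-period quantities as weights.
ΣP(2025)·Q(2018) = 28.09×2 + 7.64×105 + 2.20×189 + 532.11×11 + 598.33×4 + 1.51×310 = 56.18 + 802.2 + 415.8 + 5853.21 + 2393.32 + 468.1 = 9988.81
ΣP(2018)·Q(2018) = 29.63×2 + 7.80×105 + 1.57×189 + 586.72×11 + 414.97×4 + 2.09×310 = 59.26 + 819 + 296.73 + 6453.92 + 1659.88 + 647.9 = 9936.69
Index = 9988.81 / 9936.69 × 100 = 100.5245

100.5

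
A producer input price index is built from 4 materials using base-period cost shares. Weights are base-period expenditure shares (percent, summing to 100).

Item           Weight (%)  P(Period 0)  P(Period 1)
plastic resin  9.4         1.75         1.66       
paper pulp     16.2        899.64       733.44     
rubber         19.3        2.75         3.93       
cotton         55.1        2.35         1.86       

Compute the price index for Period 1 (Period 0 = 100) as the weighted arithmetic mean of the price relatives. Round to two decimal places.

plastic resin: 9.4 × (1.66/1.75) = 9.4 × 0.948571 = 8.9166
paper pulp: 16.2 × (733.44/899.64) = 16.2 × 0.815259 = 13.2072
rubber: 19.3 × (3.93/2.75) = 19.3 × 1.429091 = 27.5815
cotton: 55.1 × (1.86/2.35) = 55.1 × 0.791489 = 43.6111
Index = Σ wᵢ·(p₁ᵢ/p₀ᵢ) = 8.9166 + 13.2072 + 27.5815 + 43.6111 = 93.3163

93.32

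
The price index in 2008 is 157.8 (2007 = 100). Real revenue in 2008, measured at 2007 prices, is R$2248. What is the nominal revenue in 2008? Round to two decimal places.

3547.34

Nominal = Real × (Index/100) = 2248 × (157.8/100)
        = 2248 × 1.578 = 3547.3440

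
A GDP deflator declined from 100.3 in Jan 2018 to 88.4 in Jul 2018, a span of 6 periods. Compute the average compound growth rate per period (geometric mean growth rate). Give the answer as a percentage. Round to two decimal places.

-2.08%

Growth factor = (88.4/100.3)^(1/6) = (0.881356)^(1/6) = 0.979171
Growth rate = 0.979171 − 1 = -0.020829 = -2.0829%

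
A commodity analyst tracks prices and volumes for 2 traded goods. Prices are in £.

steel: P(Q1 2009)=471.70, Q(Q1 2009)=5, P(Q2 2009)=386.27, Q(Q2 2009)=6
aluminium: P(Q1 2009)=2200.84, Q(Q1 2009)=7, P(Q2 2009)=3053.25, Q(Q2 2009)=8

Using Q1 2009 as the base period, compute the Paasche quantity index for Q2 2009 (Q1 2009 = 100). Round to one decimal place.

114.8

Paasche quantity index uses current-period prices as weights.
ΣP(Q2 2009)·Q(Q2 2009) = 386.27×6 + 3053.25×8 = 2317.62 + 24426 = 26743.62
ΣP(Q2 2009)·Q(Q1 2009) = 386.27×5 + 3053.25×7 = 1931.35 + 21372.75 = 23304.1
Index = 26743.62 / 23304.1 × 100 = 114.7593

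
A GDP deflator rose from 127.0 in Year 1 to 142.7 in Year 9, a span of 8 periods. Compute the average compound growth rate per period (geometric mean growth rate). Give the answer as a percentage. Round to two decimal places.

1.47%

Growth factor = (142.7/127.0)^(1/8) = (1.123622)^(1/8) = 1.014676
Growth rate = 1.014676 − 1 = 0.014676 = 1.4676%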